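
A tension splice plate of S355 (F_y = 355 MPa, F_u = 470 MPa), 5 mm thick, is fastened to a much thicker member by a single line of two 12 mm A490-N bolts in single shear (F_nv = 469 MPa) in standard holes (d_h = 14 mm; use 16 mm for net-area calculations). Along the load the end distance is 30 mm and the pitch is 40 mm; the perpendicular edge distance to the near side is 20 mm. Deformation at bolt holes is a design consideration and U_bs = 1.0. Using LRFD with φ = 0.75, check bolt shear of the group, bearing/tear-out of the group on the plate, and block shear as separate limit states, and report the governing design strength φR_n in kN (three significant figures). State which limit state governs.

Bolt shear: A_b = π·12²/4 = 113.1 mm²; R_n = 469 × 113.1 × 2 × 1 / 1000 = 106.1 kN → 0.75 × 106.1 = 79.6 kN.
Bearing: edge l_c = 23, r_n = 64.86 kN; interior l_c = 26, r_n = 67.68 kN; R_n = 64.86 + 1·67.68 = 132.5 kN → 99.4 kN.
Block shear: A_gv = 350, A_nv = 230, A_nt = 60 mm²; R_n = min(0.6F_uA_nv, 0.6F_yA_gv) + U_bs·F_u·A_nt = 93.06 kN → 69.8 kN.
Block shear governs: 69.8 kN.

69.8 kN (block shear governs)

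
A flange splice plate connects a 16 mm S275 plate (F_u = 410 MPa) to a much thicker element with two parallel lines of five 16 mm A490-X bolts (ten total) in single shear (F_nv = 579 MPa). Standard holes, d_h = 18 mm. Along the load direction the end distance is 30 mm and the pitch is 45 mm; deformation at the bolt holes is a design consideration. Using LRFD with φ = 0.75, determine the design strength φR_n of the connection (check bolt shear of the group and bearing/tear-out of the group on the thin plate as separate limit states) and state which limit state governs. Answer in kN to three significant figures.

Bolt shear: A_b = π·16²/4 = 201.1 mm²; R_n = 579 × 201.1 × 10 × 1 / 1000 = 1164 kN → 0.75 × 1164 = 873 kN.
Bearing (1.2 l_c t F_u ≤ 2.4 d t F_u): upper limit = 2.4·16·16·410 / 1000 = 251.9 kN.
  Edge l_c = 30 − 18/2 = 21 → r_n = 165.3 kN; interior l_c = 45 − 18 = 27 → r_n = 212.5 kN.
  R_n,bearing = 2·165.3 + 8·212.5 = 2031 kN → 0.75 × 2031 = 1520 kN.
Bolt shear governs: 873 kN.

873 kN (bolt shear governs)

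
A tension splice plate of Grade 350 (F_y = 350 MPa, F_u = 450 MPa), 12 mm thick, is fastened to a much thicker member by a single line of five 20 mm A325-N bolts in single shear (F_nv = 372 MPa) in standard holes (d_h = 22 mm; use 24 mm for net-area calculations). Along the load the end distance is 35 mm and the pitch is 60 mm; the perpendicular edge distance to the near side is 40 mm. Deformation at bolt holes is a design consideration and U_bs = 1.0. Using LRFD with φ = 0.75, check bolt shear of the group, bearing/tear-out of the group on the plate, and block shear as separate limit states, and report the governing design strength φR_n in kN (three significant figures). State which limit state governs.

Bolt shear: A_b = π·20²/4 = 314.2 mm²; R_n = 372 × 314.2 × 5 × 1 / 1000 = 584.3 kN → 0.75 × 584.3 = 438 kN.
Bearing: edge l_c = 24, r_n = 155.5 kN; interior l_c = 38, r_n = 246.2 kN; R_n = 155.5 + 4·246.2 = 1140 kN → 855 kN.
Block shear: A_gv = 3300, A_nv = 2004, A_nt = 336 mm²; R_n = min(0.6F_uA_nv, 0.6F_yA_gv) + U_bs·F_u·A_nt = 692.3 kN → 519 kN.
Bolt shear governs: 438 kN.

438 kN (bolt shear governs)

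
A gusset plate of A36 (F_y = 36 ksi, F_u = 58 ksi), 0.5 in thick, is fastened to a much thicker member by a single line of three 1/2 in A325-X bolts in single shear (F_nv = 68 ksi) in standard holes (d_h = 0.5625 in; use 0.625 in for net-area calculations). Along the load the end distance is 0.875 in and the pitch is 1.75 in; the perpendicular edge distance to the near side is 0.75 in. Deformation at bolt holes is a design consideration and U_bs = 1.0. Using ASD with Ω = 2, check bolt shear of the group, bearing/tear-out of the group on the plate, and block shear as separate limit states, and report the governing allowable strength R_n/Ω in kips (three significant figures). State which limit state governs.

Bolt shear: A_b = π·0.5²/4 = 0.1963 in²; R_n = 68 × 0.1963 × 3 × 1 = 40.06 kips → 40.06 / 2 = 20 kips.
Bearing: edge l_c = 0.5938, r_n = 20.66 kips; interior l_c = 1.188, r_n = 34.8 kips; R_n = 20.66 + 2·34.8 = 90.26 kips → 45.1 kips.
Block shear: A_gv = 2.188, A_nv = 1.406, A_nt = 0.2188 in²; R_n = min(0.6F_uA_nv, 0.6F_yA_gv) + U_bs·F_u·A_nt = 59.94 kips → 30 kips.
Bolt shear governs: 20 kips.

20 kips (bolt shear governs)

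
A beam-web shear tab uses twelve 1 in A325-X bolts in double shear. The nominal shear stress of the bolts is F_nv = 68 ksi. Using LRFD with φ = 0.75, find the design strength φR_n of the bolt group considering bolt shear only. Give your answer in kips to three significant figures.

961 kips

A_b = π × 1² / 4 = 0.7854 in².
R_n = F_nv · A_b · n · n_s = 68 × 0.7854 × 12 × 2 = 1282 kips.
Design strength φR_n = 0.75 × 1282 = 961 kips.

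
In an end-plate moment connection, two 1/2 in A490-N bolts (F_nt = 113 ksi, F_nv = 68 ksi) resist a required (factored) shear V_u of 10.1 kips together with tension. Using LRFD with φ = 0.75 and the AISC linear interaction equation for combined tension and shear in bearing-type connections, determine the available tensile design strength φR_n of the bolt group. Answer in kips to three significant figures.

A_b = π·0.5²/4 = 0.1963 in²; f_rv = 10.1 / (2 × 0.1963) = 25.72 ksi.
F'_nt = 1.3 F_nt − (F_nt / φF_nv) f_rv = 1.3·113 − (113/(0.75·68))·25.72 = 89.91 ksi, capped at F_nt → F'_nt = 89.91 ksi.
R_n = F'_nt · A_b · n = 89.91 × 0.1963 × 2 = 35.31 kips.
Design strength φR_n = 0.75 × 35.31 = 26.5 kips.

26.5 kips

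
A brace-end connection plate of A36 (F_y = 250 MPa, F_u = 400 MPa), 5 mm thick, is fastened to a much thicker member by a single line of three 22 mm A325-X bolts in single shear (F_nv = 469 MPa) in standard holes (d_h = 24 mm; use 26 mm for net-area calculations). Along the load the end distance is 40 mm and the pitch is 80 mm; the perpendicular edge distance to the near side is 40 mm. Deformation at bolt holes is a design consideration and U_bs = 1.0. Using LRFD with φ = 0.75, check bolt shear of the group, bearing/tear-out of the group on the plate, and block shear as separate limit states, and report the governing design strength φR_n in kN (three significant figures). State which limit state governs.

Bolt shear: A_b = π·22²/4 = 380.1 mm²; R_n = 469 × 380.1 × 3 × 1 / 1000 = 534.8 kN → 0.75 × 534.8 = 401 kN.
Bearing: edge l_c = 28, r_n = 67.2 kN; interior l_c = 56, r_n = 105.6 kN; R_n = 67.2 + 2·105.6 = 278.4 kN → 209 kN.
Block shear: A_gv = 1000, A_nv = 675, A_nt = 135 mm²; R_n = min(0.6F_uA_nv, 0.6F_yA_gv) + U_bs·F_u·A_nt = 204 kN → 153 kN.
Block shear governs: 153 kN.

153 kN (block shear governs)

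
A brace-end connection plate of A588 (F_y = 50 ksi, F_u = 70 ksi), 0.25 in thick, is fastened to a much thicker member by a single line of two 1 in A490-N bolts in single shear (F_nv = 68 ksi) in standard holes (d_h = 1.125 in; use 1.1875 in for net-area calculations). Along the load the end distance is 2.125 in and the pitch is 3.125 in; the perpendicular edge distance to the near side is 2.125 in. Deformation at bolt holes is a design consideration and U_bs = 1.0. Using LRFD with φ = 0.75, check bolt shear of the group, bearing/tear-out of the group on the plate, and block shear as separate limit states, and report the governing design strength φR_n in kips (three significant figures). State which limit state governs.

Bolt shear: A_b = π·1²/4 = 0.7854 in²; R_n = 68 × 0.7854 × 2 × 1 = 106.8 kips → 0.75 × 106.8 = 80.1 kips.
Bearing: edge l_c = 1.562, r_n = 32.81 kips; interior l_c = 2, r_n = 42 kips; R_n = 32.81 + 1·42 = 74.81 kips → 56.1 kips.
Block shear: A_gv = 1.312, A_nv = 0.8672, A_nt = 0.3828 in²; R_n = min(0.6F_uA_nv, 0.6F_yA_gv) + U_bs·F_u·A_nt = 63.22 kips → 47.4 kips.
Block shear governs: 47.4 kips.

47.4 kips (block shear governs)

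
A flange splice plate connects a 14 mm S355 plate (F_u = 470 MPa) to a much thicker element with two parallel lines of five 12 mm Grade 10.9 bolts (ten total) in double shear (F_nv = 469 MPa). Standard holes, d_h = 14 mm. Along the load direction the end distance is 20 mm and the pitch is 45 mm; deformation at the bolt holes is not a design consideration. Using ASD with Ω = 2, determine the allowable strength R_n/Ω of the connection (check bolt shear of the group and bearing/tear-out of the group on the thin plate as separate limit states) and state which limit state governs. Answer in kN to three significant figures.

530 kN (bolt shear governs)

Bolt shear: A_b = π·12²/4 = 113.1 mm²; R_n = 469 × 113.1 × 10 × 2 / 1000 = 1061 kN → 1061 / 2 = 530 kN.
Bearing (1.5 l_c t F_u ≤ 3.0 d t F_u): upper limit = 3.0·12·14·470 / 1000 = 236.9 kN.
  Edge l_c = 20 − 14/2 = 13 → r_n = 128.3 kN; interior l_c = 45 − 14 = 31 → r_n = 236.9 kN.
  R_n,bearing = 2·128.3 + 8·236.9 = 2152 kN → 2152 / 2 = 1080 kN.
Bolt shear governs: 530 kN.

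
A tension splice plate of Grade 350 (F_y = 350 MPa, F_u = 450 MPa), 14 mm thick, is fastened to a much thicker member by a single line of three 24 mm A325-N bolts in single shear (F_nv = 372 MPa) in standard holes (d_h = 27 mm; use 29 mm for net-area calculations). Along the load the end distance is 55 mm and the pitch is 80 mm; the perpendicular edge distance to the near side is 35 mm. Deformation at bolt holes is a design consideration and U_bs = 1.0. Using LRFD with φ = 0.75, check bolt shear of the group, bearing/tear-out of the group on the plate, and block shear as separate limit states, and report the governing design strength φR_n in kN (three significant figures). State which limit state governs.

Bolt shear: A_b = π·24²/4 = 452.4 mm²; R_n = 372 × 452.4 × 3 × 1 / 1000 = 504.9 kN → 0.75 × 504.9 = 379 kN.
Bearing: edge l_c = 41.5, r_n = 313.7 kN; interior l_c = 53, r_n = 362.9 kN; R_n = 313.7 + 2·362.9 = 1039 kN → 780 kN.
Block shear: A_gv = 3010, A_nv = 1995, A_nt = 287 mm²; R_n = min(0.6F_uA_nv, 0.6F_yA_gv) + U_bs·F_u·A_nt = 667.8 kN → 501 kN.
Bolt shear governs: 379 kN.

379 kN (bolt shear governs)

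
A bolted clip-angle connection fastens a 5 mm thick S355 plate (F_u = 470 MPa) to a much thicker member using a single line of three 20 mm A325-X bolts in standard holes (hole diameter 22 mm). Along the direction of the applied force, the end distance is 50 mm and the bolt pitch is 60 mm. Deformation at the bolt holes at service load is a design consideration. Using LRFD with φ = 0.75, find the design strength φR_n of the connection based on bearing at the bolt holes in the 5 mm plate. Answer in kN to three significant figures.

Per bolt r_n = 1.2 l_c t F_u ≤ 2.4 d t F_u; upper limit = 2.4 × 20 × 5 × 470 / 1000 = 112.8 kN.
Edge bolt: l_c = 50 − 22/2 = 39 mm → 1.2 × 39 × 5 × 470 / 1000 = 110 → r_n = 110 kN.
Interior bolts: l_c = 60 − 22 = 38 mm → 1.2 × 38 × 5 × 470 / 1000 = 107.2 → r_n = 107.2 kN.
R_n = 1 × 110 + 2 × 107.2 = 324.3 kN.
Design strength φR_n = 0.75 × 324.3 = 243 kN.

243 kN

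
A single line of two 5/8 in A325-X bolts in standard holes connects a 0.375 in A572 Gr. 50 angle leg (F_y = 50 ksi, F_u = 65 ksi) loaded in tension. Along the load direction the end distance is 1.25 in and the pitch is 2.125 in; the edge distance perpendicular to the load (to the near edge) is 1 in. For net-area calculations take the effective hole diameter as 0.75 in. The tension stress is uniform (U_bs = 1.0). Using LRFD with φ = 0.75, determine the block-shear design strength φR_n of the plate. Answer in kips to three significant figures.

Shear plane L_v = 1.25 + 1·2.125 = 3.375 in; A_gv = 3.375 × 0.375 = 1.266 in².
A_nv = (3.375 − 1.5·0.75) × 0.375 = 0.8438 in².
A_nt = (1 − 0.5·0.75) × 0.375 = 0.2344 in².
0.6 F_u A_nv = 32.91 kips; 0.6 F_y A_gv = 37.97 kips → shear rupture governs the shear term.
R_n = 32.91 + 1.0 × 65 × 0.2344 = 48.14 kips.
Design strength φR_n = 0.75 × 48.14 = 36.1 kips.

36.1 kips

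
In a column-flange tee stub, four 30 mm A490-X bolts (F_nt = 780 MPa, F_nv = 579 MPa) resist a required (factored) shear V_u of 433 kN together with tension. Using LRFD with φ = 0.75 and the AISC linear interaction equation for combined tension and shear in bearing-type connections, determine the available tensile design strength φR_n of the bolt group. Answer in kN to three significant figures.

1570 kN

A_b = π·30²/4 = 706.9 mm²; f_rv = 433 × 1000 / (4 × 706.9) = 153.1 MPa.
F'_nt = 1.3 F_nt − (F_nt / φF_nv) f_rv = 1.3·780 − (780/(0.75·579))·153.1 = 738.9 MPa, capped at F_nt → F'_nt = 738.9 MPa.
R_n = F'_nt · A_b · n = 738.9 × 706.9 × 4 / 1000 = 2089 kN.
Design strength φR_n = 0.75 × 2089 = 1570 kN.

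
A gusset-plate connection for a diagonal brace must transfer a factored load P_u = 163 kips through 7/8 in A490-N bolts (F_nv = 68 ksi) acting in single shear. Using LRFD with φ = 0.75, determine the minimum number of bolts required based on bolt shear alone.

A_b = π·0.875²/4 = 0.6013 in².
Per-bolt design strength φR_n = 0.75 × 68 × 0.6013 × 1 = 30.67 kips.
n ≥ 163 / 30.67 = 5.315 → use 6 bolts.

6 bolts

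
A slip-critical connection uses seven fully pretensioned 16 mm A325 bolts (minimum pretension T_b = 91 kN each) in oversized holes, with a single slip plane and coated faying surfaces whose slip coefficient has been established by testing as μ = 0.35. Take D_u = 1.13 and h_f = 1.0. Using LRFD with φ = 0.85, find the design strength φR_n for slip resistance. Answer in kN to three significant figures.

214 kN

R_n = μ · D_u · h_f · T_b · n_s · n_b = 0.35 × 1.13 × 1.0 × 91 × 1 × 7 = 251.9 kN.
Design strength φR_n = 0.85 × 251.9 = 214 kN.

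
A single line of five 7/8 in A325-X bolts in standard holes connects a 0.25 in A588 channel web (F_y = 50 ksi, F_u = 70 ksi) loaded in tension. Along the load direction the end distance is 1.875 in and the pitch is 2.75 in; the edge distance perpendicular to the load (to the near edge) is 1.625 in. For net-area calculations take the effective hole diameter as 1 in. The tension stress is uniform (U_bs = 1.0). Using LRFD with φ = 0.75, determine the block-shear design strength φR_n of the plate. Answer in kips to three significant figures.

Shear plane L_v = 1.875 + 4·2.75 = 12.88 in; A_gv = 12.88 × 0.25 = 3.219 in².
A_nv = (12.88 − 4.5·1) × 0.25 = 2.094 in².
A_nt = (1.625 − 0.5·1) × 0.25 = 0.2812 in².
0.6 F_u A_nv = 87.94 kips; 0.6 F_y A_gv = 96.56 kips → shear rupture governs the shear term.
R_n = 87.94 + 1.0 × 70 × 0.2812 = 107.6 kips.
Design strength φR_n = 0.75 × 107.6 = 80.7 kips.

80.7 kips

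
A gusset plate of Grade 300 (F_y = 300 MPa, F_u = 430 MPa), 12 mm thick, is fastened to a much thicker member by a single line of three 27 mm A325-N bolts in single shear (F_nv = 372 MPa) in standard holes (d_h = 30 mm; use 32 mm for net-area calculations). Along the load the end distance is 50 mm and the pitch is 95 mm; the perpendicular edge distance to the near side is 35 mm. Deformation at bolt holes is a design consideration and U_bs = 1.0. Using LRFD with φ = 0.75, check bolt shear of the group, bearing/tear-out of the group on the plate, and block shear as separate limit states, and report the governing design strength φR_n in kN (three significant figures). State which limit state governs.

Bolt shear: A_b = π·27²/4 = 572.6 mm²; R_n = 372 × 572.6 × 3 × 1 / 1000 = 639 kN → 0.75 × 639 = 479 kN.
Bearing: edge l_c = 35, r_n = 216.7 kN; interior l_c = 65, r_n = 334.4 kN; R_n = 216.7 + 2·334.4 = 885.5 kN → 664 kN.
Block shear: A_gv = 2880, A_nv = 1920, A_nt = 228 mm²; R_n = min(0.6F_uA_nv, 0.6F_yA_gv) + U_bs·F_u·A_nt = 593.4 kN → 445 kN.
Block shear governs: 445 kN.

445 kN (block shear governs)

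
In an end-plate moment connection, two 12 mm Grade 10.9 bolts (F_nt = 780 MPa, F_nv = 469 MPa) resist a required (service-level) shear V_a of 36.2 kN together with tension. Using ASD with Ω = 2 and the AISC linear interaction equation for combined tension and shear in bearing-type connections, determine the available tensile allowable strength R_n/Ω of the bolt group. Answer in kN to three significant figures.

54.5 kN

A_b = π·12²/4 = 113.1 mm²; f_rv = 36.2 × 1000 / (2 × 113.1) = 160 MPa.
F'_nt = 1.3 F_nt − (Ω F_nt / F_nv) f_rv = 1.3·780 − (2·780/469)·160 = 481.7 MPa, capped at F_nt → F'_nt = 481.7 MPa.
R_n = F'_nt · A_b · n = 481.7 × 113.1 × 2 / 1000 = 109 kN.
Allowable strength R_n/Ω = 109 / 2 = 54.5 kN.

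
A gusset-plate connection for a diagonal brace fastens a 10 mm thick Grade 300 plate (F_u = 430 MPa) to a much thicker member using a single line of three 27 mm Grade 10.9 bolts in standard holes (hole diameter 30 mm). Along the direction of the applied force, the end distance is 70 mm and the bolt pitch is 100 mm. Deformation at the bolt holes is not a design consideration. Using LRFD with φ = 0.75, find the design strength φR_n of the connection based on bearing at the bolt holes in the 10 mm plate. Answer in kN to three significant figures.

784 kN

Per bolt r_n = 1.5 l_c t F_u ≤ 3.0 d t F_u; upper limit = 3.0 × 27 × 10 × 430 / 1000 = 348.3 kN.
Edge bolt: l_c = 70 − 30/2 = 55 mm → 1.5 × 55 × 10 × 430 / 1000 = 354.8 → r_n = 348.3 kN.
Interior bolts: l_c = 100 − 30 = 70 mm → 1.5 × 70 × 10 × 430 / 1000 = 451.5 → r_n = 348.3 kN.
R_n = 1 × 348.3 + 2 × 348.3 = 1045 kN.
Design strength φR_n = 0.75 × 1045 = 784 kN.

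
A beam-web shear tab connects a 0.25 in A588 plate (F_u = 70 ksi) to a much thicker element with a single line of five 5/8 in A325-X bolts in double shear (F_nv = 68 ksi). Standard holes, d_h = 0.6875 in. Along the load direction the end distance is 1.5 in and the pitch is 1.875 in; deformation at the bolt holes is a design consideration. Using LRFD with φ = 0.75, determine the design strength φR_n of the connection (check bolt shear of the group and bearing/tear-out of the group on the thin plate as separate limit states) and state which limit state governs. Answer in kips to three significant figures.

93 kips (bearing governs)

Bolt shear: A_b = π·0.625²/4 = 0.3068 in²; R_n = 68 × 0.3068 × 5 × 2 = 208.6 kips → 0.75 × 208.6 = 156 kips.
Bearing (1.2 l_c t F_u ≤ 2.4 d t F_u): upper limit = 2.4·0.625·0.25·70 = 26.25 kips.
  Edge l_c = 1.5 − 0.6875/2 = 1.156 → r_n = 24.28 kips; interior l_c = 1.875 − 0.6875 = 1.188 → r_n = 24.94 kips.
  R_n,bearing = 1·24.28 + 4·24.94 = 124 kips → 0.75 × 124 = 93 kips.
Bearing governs: 93 kips.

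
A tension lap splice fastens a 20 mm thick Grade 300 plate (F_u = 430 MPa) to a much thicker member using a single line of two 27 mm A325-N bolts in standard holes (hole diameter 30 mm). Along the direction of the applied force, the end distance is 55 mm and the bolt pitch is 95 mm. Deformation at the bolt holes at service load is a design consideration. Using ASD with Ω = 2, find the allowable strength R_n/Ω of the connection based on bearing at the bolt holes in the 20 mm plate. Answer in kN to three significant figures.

Per bolt r_n = 1.2 l_c t F_u ≤ 2.4 d t F_u; upper limit = 2.4 × 27 × 20 × 430 / 1000 = 557.3 kN.
Edge bolt: l_c = 55 − 30/2 = 40 mm → 1.2 × 40 × 20 × 430 / 1000 = 412.8 → r_n = 412.8 kN.
Interior bolts: l_c = 95 − 30 = 65 mm → 1.2 × 65 × 20 × 430 / 1000 = 670.8 → r_n = 557.3 kN.
R_n = 1 × 412.8 + 1 × 557.3 = 970.1 kN.
Allowable strength R_n/Ω = 970.1 / 2 = 485 kN.

485 kN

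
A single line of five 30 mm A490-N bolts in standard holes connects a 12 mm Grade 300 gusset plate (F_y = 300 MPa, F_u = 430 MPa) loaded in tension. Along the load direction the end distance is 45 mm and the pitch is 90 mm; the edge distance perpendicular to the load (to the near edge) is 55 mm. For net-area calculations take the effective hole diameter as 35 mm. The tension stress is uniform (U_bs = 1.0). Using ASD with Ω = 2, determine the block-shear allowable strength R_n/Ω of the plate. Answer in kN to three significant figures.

480 kN

Shear plane L_v = 45 + 4·90 = 405 mm; A_gv = 405 × 12 = 4860 mm².
A_nv = (405 − 4.5·35) × 12 = 2970 mm².
A_nt = (55 − 0.5·35) × 12 = 450 mm².
0.6 F_u A_nv = 766.3 kN; 0.6 F_y A_gv = 874.8 kN → shear rupture governs the shear term.
R_n = 766.3 + 1.0 × 430 × 450 / 1000 = 959.8 kN.
Allowable strength R_n/Ω = 959.8 / 2 = 480 kN.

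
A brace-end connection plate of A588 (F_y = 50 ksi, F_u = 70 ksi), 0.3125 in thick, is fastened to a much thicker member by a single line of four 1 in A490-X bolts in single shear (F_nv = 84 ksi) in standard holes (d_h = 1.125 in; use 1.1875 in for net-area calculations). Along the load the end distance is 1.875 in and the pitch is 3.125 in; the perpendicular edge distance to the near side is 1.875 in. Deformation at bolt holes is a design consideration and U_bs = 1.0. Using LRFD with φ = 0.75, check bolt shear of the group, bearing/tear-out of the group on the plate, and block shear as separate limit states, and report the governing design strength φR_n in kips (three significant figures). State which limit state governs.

90.8 kips (block shear governs)

Bolt shear: A_b = π·1²/4 = 0.7854 in²; R_n = 84 × 0.7854 × 4 × 1 = 263.9 kips → 0.75 × 263.9 = 198 kips.
Bearing: edge l_c = 1.312, r_n = 34.45 kips; interior l_c = 2, r_n = 52.5 kips; R_n = 34.45 + 3·52.5 = 192 kips → 144 kips.
Block shear: A_gv = 3.516, A_nv = 2.217, A_nt = 0.4004 in²; R_n = min(0.6F_uA_nv, 0.6F_yA_gv) + U_bs·F_u·A_nt = 121.1 kips → 90.8 kips.
Block shear governs: 90.8 kips.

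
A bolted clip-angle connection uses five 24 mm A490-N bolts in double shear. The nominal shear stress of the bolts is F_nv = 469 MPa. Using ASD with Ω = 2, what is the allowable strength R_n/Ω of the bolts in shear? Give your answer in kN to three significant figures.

1060 kN

A_b = π × 24² / 4 = 452.4 mm².
R_n = F_nv · A_b · n · n_s = 469 × 452.4 × 5 × 2 / 1000 = 2122 kN.
Allowable strength R_n/Ω = 2122 / 2 = 1060 kN.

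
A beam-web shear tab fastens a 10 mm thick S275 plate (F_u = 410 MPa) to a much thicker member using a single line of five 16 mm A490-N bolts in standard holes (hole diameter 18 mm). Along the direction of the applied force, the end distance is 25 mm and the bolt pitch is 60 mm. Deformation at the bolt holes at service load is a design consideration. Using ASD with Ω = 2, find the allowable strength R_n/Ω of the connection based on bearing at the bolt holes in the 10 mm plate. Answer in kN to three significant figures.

354 kN

Per bolt r_n = 1.2 l_c t F_u ≤ 2.4 d t F_u; upper limit = 2.4 × 16 × 10 × 410 / 1000 = 157.4 kN.
Edge bolt: l_c = 25 − 18/2 = 16 mm → 1.2 × 16 × 10 × 410 / 1000 = 78.72 → r_n = 78.72 kN.
Interior bolts: l_c = 60 − 18 = 42 mm → 1.2 × 42 × 10 × 410 / 1000 = 206.6 → r_n = 157.4 kN.
R_n = 1 × 78.72 + 4 × 157.4 = 708.5 kN.
Allowable strength R_n/Ω = 708.5 / 2 = 354 kN.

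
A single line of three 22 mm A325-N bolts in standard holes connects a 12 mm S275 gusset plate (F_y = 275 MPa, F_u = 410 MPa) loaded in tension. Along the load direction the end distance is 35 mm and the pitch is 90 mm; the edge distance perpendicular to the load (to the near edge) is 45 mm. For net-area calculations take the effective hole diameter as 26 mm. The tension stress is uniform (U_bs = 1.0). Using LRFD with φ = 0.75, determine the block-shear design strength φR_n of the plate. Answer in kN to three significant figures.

437 kN

Shear plane L_v = 35 + 2·90 = 215 mm; A_gv = 215 × 12 = 2580 mm².
A_nv = (215 − 2.5·26) × 12 = 1800 mm².
A_nt = (45 − 0.5·26) × 12 = 384 mm².
0.6 F_u A_nv = 442.8 kN; 0.6 F_y A_gv = 425.7 kN → shear yielding governs the shear term.
R_n = 425.7 + 1.0 × 410 × 384 / 1000 = 583.1 kN.
Design strength φR_n = 0.75 × 583.1 = 437 kN.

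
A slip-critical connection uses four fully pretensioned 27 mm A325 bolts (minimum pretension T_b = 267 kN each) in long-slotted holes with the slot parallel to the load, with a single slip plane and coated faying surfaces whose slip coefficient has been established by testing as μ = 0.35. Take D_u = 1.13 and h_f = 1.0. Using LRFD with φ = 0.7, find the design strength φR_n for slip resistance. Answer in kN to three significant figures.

296 kN

R_n = μ · D_u · h_f · T_b · n_s · n_b = 0.35 × 1.13 × 1.0 × 267 × 1 × 4 = 422.4 kN.
Design strength φR_n = 0.7 × 422.4 = 296 kN.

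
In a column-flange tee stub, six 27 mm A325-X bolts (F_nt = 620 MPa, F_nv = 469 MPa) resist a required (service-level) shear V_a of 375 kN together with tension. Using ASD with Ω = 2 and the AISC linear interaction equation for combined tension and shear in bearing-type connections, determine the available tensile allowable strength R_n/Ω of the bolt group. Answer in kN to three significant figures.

A_b = π·27²/4 = 572.6 mm²; f_rv = 375 × 1000 / (6 × 572.6) = 109.2 MPa.
F'_nt = 1.3 F_nt − (Ω F_nt / F_nv) f_rv = 1.3·620 − (2·620/469)·109.2 = 517.4 MPa, capped at F_nt → F'_nt = 517.4 MPa.
R_n = F'_nt · A_b · n = 517.4 × 572.6 × 6 / 1000 = 1777 kN.
Allowable strength R_n/Ω = 1777 / 2 = 889 kN.

889 kN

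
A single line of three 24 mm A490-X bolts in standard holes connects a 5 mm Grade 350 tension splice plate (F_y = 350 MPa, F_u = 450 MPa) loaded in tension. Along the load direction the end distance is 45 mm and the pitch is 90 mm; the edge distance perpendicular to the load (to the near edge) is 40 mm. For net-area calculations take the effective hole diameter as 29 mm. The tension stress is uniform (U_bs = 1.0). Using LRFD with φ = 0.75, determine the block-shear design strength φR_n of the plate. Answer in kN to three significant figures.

Shear plane L_v = 45 + 2·90 = 225 mm; A_gv = 225 × 5 = 1125 mm².
A_nv = (225 − 2.5·29) × 5 = 762.5 mm².
A_nt = (40 − 0.5·29) × 5 = 127.5 mm².
0.6 F_u A_nv = 205.9 kN; 0.6 F_y A_gv = 236.2 kN → shear rupture governs the shear term.
R_n = 205.9 + 1.0 × 450 × 127.5 / 1000 = 263.2 kN.
Design strength φR_n = 0.75 × 263.2 = 197 kN.

197 kN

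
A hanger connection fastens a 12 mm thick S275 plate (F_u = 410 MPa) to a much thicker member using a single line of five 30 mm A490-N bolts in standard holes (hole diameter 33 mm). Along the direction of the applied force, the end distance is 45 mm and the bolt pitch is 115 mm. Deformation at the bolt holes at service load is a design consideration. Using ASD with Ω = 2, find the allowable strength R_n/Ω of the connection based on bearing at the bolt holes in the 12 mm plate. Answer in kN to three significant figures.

793 kN

Per bolt r_n = 1.2 l_c t F_u ≤ 2.4 d t F_u; upper limit = 2.4 × 30 × 12 × 410 / 1000 = 354.2 kN.
Edge bolt: l_c = 45 − 33/2 = 28.5 mm → 1.2 × 28.5 × 12 × 410 / 1000 = 168.3 → r_n = 168.3 kN.
Interior bolts: l_c = 115 − 33 = 82 mm → 1.2 × 82 × 12 × 410 / 1000 = 484.1 → r_n = 354.2 kN.
R_n = 1 × 168.3 + 4 × 354.2 = 1585 kN.
Allowable strength R_n/Ω = 1585 / 2 = 793 kN.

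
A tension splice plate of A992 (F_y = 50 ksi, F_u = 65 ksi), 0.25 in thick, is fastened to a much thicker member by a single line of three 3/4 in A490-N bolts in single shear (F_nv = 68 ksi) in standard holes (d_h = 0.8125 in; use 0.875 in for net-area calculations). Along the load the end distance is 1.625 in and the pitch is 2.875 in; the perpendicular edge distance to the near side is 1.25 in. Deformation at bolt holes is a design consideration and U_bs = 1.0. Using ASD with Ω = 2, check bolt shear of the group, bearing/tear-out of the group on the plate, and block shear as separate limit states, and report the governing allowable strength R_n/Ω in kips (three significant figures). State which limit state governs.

31.9 kips (block shear governs)

Bolt shear: A_b = π·0.75²/4 = 0.4418 in²; R_n = 68 × 0.4418 × 3 × 1 = 90.12 kips → 90.12 / 2 = 45.1 kips.
Bearing: edge l_c = 1.219, r_n = 23.77 kips; interior l_c = 2.062, r_n = 29.25 kips; R_n = 23.77 + 2·29.25 = 82.27 kips → 41.1 kips.
Block shear: A_gv = 1.844, A_nv = 1.297, A_nt = 0.2031 in²; R_n = min(0.6F_uA_nv, 0.6F_yA_gv) + U_bs·F_u·A_nt = 63.78 kips → 31.9 kips.
Block shear governs: 31.9 kips.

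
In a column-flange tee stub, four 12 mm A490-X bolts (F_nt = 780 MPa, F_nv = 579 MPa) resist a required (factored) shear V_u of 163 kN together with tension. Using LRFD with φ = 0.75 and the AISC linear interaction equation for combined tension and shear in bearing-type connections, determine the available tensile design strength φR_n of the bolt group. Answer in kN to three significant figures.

124 kN

A_b = π·12²/4 = 113.1 mm²; f_rv = 163 × 1000 / (4 × 113.1) = 360.3 MPa.
F'_nt = 1.3 F_nt − (F_nt / φF_nv) f_rv = 1.3·780 − (780/(0.75·579))·360.3 = 366.8 MPa, capped at F_nt → F'_nt = 366.8 MPa.
R_n = F'_nt · A_b · n = 366.8 × 113.1 × 4 / 1000 = 165.9 kN.
Design strength φR_n = 0.75 × 165.9 = 124 kN.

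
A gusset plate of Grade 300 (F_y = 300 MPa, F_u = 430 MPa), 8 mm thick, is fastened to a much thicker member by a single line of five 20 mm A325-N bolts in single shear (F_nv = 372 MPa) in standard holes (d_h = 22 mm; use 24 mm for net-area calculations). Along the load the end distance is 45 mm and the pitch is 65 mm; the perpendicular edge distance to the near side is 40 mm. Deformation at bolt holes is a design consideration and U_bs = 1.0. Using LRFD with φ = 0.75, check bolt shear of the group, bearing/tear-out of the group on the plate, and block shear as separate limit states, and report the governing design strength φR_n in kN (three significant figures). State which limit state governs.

377 kN (block shear governs)

Bolt shear: A_b = π·20²/4 = 314.2 mm²; R_n = 372 × 314.2 × 5 × 1 / 1000 = 584.3 kN → 0.75 × 584.3 = 438 kN.
Bearing: edge l_c = 34, r_n = 140.4 kN; interior l_c = 43, r_n = 165.1 kN; R_n = 140.4 + 4·165.1 = 800.8 kN → 601 kN.
Block shear: A_gv = 2440, A_nv = 1576, A_nt = 224 mm²; R_n = min(0.6F_uA_nv, 0.6F_yA_gv) + U_bs·F_u·A_nt = 502.9 kN → 377 kN.
Block shear governs: 377 kN.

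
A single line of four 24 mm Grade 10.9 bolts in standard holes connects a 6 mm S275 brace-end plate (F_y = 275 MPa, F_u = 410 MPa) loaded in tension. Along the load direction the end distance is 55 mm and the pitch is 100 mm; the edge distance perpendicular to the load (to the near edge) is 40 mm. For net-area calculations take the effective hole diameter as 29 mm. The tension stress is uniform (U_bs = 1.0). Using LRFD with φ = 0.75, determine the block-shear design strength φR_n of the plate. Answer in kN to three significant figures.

Shear plane L_v = 55 + 3·100 = 355 mm; A_gv = 355 × 6 = 2130 mm².
A_nv = (355 − 3.5·29) × 6 = 1521 mm².
A_nt = (40 − 0.5·29) × 6 = 153 mm².
0.6 F_u A_nv = 374.2 kN; 0.6 F_y A_gv = 351.4 kN → shear yielding governs the shear term.
R_n = 351.4 + 1.0 × 410 × 153 / 1000 = 414.2 kN.
Design strength φR_n = 0.75 × 414.2 = 311 kN.

311 kN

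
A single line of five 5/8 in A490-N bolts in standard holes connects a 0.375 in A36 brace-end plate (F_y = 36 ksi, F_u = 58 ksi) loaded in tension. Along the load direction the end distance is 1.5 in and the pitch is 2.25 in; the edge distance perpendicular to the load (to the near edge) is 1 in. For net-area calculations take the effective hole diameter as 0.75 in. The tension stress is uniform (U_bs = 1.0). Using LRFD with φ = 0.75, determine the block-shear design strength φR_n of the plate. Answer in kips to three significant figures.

Shear plane L_v = 1.5 + 4·2.25 = 10.5 in; A_gv = 10.5 × 0.375 = 3.938 in².
A_nv = (10.5 − 4.5·0.75) × 0.375 = 2.672 in².
A_nt = (1 − 0.5·0.75) × 0.375 = 0.2344 in².
0.6 F_u A_nv = 92.98 kips; 0.6 F_y A_gv = 85.05 kips → shear yielding governs the shear term.
R_n = 85.05 + 1.0 × 58 × 0.2344 = 98.64 kips.
Design strength φR_n = 0.75 × 98.64 = 74 kips.

74 kips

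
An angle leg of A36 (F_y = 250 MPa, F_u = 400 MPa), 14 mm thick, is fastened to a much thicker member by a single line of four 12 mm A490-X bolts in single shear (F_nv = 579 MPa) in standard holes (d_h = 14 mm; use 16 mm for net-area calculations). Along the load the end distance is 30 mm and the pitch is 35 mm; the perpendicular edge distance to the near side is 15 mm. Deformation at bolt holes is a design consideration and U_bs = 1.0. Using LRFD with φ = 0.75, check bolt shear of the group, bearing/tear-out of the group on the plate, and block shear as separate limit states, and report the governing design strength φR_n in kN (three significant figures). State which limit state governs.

196 kN (bolt shear governs)

Bolt shear: A_b = π·12²/4 = 113.1 mm²; R_n = 579 × 113.1 × 4 × 1 / 1000 = 261.9 kN → 0.75 × 261.9 = 196 kN.
Bearing: edge l_c = 23, r_n = 154.6 kN; interior l_c = 21, r_n = 141.1 kN; R_n = 154.6 + 3·141.1 = 577.9 kN → 433 kN.
Block shear: A_gv = 1890, A_nv = 1106, A_nt = 98 mm²; R_n = min(0.6F_uA_nv, 0.6F_yA_gv) + U_bs·F_u·A_nt = 304.6 kN → 228 kN.
Bolt shear governs: 196 kN.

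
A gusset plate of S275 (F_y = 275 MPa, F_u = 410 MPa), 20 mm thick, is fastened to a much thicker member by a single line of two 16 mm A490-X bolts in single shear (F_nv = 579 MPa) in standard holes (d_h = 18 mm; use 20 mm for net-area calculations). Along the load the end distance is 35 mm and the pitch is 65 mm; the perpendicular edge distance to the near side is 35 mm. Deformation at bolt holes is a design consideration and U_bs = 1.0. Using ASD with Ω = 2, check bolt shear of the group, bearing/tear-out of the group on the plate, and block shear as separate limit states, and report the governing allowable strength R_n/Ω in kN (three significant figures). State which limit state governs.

Bolt shear: A_b = π·16²/4 = 201.1 mm²; R_n = 579 × 201.1 × 2 × 1 / 1000 = 232.8 kN → 232.8 / 2 = 116 kN.
Bearing: edge l_c = 26, r_n = 255.8 kN; interior l_c = 47, r_n = 314.9 kN; R_n = 255.8 + 1·314.9 = 570.7 kN → 285 kN.
Block shear: A_gv = 2000, A_nv = 1400, A_nt = 500 mm²; R_n = min(0.6F_uA_nv, 0.6F_yA_gv) + U_bs·F_u·A_nt = 535 kN → 268 kN.
Bolt shear governs: 116 kN.

116 kN (bolt shear governs)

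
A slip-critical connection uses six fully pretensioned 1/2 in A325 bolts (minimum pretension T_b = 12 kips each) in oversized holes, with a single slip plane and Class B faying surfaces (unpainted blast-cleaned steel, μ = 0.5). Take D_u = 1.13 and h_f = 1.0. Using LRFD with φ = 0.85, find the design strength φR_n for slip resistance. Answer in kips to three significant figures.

R_n = μ · D_u · h_f · T_b · n_s · n_b = 0.5 × 1.13 × 1.0 × 12 × 1 × 6 = 40.68 kips.
Design strength φR_n = 0.85 × 40.68 = 34.6 kips.

34.6 kips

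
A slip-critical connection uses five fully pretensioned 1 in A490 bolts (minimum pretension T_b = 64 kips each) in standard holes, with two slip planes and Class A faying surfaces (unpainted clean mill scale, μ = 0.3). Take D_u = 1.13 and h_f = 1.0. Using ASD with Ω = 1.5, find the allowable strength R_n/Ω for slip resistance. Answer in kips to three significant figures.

R_n = μ · D_u · h_f · T_b · n_s · n_b = 0.3 × 1.13 × 1.0 × 64 × 2 × 5 = 217 kips.
Allowable strength R_n/Ω = 217 / 1.5 = 145 kips.

145 kips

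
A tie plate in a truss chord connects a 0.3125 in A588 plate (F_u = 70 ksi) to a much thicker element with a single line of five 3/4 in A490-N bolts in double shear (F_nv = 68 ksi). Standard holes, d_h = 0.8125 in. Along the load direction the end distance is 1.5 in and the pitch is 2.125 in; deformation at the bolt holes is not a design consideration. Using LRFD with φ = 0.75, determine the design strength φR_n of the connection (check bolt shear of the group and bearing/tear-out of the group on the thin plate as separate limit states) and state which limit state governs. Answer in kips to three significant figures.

156 kips (bearing governs)

Bolt shear: A_b = π·0.75²/4 = 0.4418 in²; R_n = 68 × 0.4418 × 5 × 2 = 300.4 kips → 0.75 × 300.4 = 225 kips.
Bearing (1.5 l_c t F_u ≤ 3.0 d t F_u): upper limit = 3.0·0.75·0.3125·70 = 49.22 kips.
  Edge l_c = 1.5 − 0.8125/2 = 1.094 → r_n = 35.89 kips; interior l_c = 2.125 − 0.8125 = 1.312 → r_n = 43.07 kips.
  R_n,bearing = 1·35.89 + 4·43.07 = 208.2 kips → 0.75 × 208.2 = 156 kips.
Bearing governs: 156 kips.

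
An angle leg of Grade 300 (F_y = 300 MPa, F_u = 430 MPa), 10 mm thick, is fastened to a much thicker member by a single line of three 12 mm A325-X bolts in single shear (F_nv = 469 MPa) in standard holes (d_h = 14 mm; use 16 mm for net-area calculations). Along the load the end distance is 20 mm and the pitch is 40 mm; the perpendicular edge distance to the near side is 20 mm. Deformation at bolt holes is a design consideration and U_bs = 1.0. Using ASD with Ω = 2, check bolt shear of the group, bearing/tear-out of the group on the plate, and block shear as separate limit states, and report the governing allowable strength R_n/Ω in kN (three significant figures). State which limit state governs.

79.6 kN (bolt shear governs)

Bolt shear: A_b = π·12²/4 = 113.1 mm²; R_n = 469 × 113.1 × 3 × 1 / 1000 = 159.1 kN → 159.1 / 2 = 79.6 kN.
Bearing: edge l_c = 13, r_n = 67.08 kN; interior l_c = 26, r_n = 123.8 kN; R_n = 67.08 + 2·123.8 = 314.8 kN → 157 kN.
Block shear: A_gv = 1000, A_nv = 600, A_nt = 120 mm²; R_n = min(0.6F_uA_nv, 0.6F_yA_gv) + U_bs·F_u·A_nt = 206.4 kN → 103 kN.
Bolt shear governs: 79.6 kN.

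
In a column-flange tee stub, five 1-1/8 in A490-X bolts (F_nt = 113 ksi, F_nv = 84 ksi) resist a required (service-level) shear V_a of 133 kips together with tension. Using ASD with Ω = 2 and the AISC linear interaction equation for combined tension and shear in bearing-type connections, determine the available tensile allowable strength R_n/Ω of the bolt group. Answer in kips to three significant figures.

A_b = π·1.125²/4 = 0.994 in²; f_rv = 133 / (5 × 0.994) = 26.76 ksi.
F'_nt = 1.3 F_nt − (Ω F_nt / F_nv) f_rv = 1.3·113 − (2·113/84)·26.76 = 74.9 ksi, capped at F_nt → F'_nt = 74.9 ksi.
R_n = F'_nt · A_b · n = 74.9 × 0.994 × 5 = 372.3 kips.
Allowable strength R_n/Ω = 372.3 / 2 = 186 kips.

186 kips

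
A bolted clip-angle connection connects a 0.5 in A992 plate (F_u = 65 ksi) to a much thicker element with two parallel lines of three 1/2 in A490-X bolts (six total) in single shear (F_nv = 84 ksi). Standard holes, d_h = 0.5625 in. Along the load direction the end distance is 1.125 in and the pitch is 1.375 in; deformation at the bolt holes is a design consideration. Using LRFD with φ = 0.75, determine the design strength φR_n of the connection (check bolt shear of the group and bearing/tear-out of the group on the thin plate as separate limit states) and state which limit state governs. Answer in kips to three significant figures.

74.2 kips (bolt shear governs)

Bolt shear: A_b = π·0.5²/4 = 0.1963 in²; R_n = 84 × 0.1963 × 6 × 1 = 98.96 kips → 0.75 × 98.96 = 74.2 kips.
Bearing (1.2 l_c t F_u ≤ 2.4 d t F_u): upper limit = 2.4·0.5·0.5·65 = 39 kips.
  Edge l_c = 1.125 − 0.5625/2 = 0.8438 → r_n = 32.91 kips; interior l_c = 1.375 − 0.5625 = 0.8125 → r_n = 31.69 kips.
  R_n,bearing = 2·32.91 + 4·31.69 = 192.6 kips → 0.75 × 192.6 = 144 kips.
Bolt shear governs: 74.2 kips.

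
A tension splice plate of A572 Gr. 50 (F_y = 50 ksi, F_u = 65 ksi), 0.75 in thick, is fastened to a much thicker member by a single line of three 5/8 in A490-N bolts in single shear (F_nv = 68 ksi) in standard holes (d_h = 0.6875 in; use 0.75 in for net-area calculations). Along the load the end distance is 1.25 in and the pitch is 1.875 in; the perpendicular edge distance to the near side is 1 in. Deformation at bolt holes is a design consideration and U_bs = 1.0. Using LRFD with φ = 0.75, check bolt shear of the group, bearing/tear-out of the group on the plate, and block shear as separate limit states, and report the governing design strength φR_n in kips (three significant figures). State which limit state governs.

Bolt shear: A_b = π·0.625²/4 = 0.3068 in²; R_n = 68 × 0.3068 × 3 × 1 = 62.59 kips → 0.75 × 62.59 = 46.9 kips.
Bearing: edge l_c = 0.9062, r_n = 53.02 kips; interior l_c = 1.188, r_n = 69.47 kips; R_n = 53.02 + 2·69.47 = 192 kips → 144 kips.
Block shear: A_gv = 3.75, A_nv = 2.344, A_nt = 0.4688 in²; R_n = min(0.6F_uA_nv, 0.6F_yA_gv) + U_bs·F_u·A_nt = 121.9 kips → 91.4 kips.
Bolt shear governs: 46.9 kips.

46.9 kips (bolt shear governs)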